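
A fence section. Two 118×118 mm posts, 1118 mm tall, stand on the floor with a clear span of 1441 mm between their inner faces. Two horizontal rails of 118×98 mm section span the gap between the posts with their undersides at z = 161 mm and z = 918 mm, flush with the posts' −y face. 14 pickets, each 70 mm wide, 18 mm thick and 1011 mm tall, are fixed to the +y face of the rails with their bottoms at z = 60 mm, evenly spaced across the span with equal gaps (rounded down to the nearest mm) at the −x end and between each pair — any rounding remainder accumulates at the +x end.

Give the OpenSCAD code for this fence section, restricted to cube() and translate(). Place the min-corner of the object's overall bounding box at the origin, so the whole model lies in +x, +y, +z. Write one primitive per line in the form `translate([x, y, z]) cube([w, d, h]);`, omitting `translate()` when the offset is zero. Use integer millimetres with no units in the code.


cube([118, 118, 1118]);
translate([1559, 0, 0]) cube([118, 118, 1118]);
translate([118, 0, 161]) cube([1441, 118, 98]);
translate([118, 0, 918]) cube([1441, 118, 98]);
translate([148, 118, 60]) cube([70, 18, 1011]);
translate([248, 118, 60]) cube([70, 18, 1011]);
translate([348, 118, 60]) cube([70, 18, 1011]);
translate([448, 118, 60]) cube([70, 18, 1011]);
translate([548, 118, 60]) cube([70, 18, 1011]);
translate([648, 118, 60]) cube([70, 18, 1011]);
translate([748, 118, 60]) cube([70, 18, 1011]);
translate([848, 118, 60]) cube([70, 18, 1011]);
translate([948, 118, 60]) cube([70, 18, 1011]);
translate([1048, 118, 60]) cube([70, 18, 1011]);
translate([1148, 118, 60]) cube([70, 18, 1011]);
translate([1248, 118, 60]) cube([70, 18, 1011]);
translate([1348, 118, 60]) cube([70, 18, 1011]);
translate([1448, 118, 60]) cube([70, 18, 1011]);


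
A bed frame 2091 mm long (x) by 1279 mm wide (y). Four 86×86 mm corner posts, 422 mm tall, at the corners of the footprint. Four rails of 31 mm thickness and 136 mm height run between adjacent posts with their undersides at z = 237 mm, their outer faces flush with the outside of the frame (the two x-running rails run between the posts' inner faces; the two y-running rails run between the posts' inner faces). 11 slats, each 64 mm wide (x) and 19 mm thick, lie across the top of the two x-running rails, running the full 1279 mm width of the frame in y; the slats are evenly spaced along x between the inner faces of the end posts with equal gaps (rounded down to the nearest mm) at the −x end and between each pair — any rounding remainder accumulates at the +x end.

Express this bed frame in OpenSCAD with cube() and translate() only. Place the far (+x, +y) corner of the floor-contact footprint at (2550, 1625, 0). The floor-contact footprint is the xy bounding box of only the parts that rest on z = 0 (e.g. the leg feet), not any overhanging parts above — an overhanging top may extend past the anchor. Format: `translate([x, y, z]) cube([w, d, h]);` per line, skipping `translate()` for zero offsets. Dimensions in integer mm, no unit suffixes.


translate([459, 346, 0]) cube([86, 86, 422]);
translate([459, 1539, 0]) cube([86, 86, 422]);
translate([2464, 346, 0]) cube([86, 86, 422]);
translate([2464, 1539, 0]) cube([86, 86, 422]);
translate([545, 346, 237]) cube([1919, 31, 136]);
translate([545, 1594, 237]) cube([1919, 31, 136]);
translate([459, 432, 237]) cube([31, 1107, 136]);
translate([2519, 432, 237]) cube([31, 1107, 136]);
translate([646, 346, 373]) cube([64, 1279, 19]);
translate([811, 346, 373]) cube([64, 1279, 19]);
translate([976, 346, 373]) cube([64, 1279, 19]);
translate([1141, 346, 373]) cube([64, 1279, 19]);
translate([1306, 346, 373]) cube([64, 1279, 19]);
translate([1471, 346, 373]) cube([64, 1279, 19]);
translate([1636, 346, 373]) cube([64, 1279, 19]);
translate([1801, 346, 373]) cube([64, 1279, 19]);
translate([1966, 346, 373]) cube([64, 1279, 19]);
translate([2131, 346, 373]) cube([64, 1279, 19]);
translate([2296, 346, 373]) cube([64, 1279, 19]);


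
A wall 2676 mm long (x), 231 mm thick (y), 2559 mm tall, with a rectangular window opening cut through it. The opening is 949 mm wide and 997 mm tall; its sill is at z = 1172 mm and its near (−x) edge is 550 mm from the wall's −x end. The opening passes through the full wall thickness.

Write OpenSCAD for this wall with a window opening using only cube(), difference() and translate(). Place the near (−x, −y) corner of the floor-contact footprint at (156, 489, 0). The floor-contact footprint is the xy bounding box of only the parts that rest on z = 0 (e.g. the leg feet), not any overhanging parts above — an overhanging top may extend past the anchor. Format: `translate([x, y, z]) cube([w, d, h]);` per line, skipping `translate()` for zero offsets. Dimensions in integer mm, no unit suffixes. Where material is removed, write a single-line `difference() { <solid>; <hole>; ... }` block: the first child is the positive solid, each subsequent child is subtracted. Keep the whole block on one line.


difference() { translate([156, 489, 0]) cube([2676, 231, 2559]); translate([706, 489, 1172]) cube([949, 231, 997]); }


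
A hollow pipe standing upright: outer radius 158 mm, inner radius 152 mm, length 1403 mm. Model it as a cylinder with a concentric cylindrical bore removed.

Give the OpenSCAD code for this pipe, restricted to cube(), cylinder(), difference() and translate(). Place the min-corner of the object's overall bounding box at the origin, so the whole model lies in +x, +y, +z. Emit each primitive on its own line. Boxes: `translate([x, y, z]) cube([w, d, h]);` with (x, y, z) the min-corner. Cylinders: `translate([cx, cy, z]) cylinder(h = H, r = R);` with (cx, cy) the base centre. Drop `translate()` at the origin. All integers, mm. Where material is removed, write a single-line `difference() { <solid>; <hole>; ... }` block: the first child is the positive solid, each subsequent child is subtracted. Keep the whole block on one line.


difference() { translate([158, 158, 0]) cylinder(h = 1403, r = 158); translate([158, 158, 0]) cylinder(h = 1403, r = 152); }


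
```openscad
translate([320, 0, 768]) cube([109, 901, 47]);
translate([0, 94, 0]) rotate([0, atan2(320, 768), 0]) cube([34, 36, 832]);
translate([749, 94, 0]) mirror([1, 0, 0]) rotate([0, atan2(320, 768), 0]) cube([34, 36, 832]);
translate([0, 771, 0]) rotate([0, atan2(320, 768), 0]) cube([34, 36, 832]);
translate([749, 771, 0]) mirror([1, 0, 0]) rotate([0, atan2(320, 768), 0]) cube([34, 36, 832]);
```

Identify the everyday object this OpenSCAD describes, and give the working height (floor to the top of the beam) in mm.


A sawhorse. The overall height is 815 mm.

A beam across two mirrored pairs of raked legs — a sawhorse. The beam's underside is at z = 768 (matching the legs' vertical rise in atan2(320, 768)) and the beam is 47 mm tall, so its top is at 768 + 47 = 815 mm. The raked legs top out at the beam's underside, so that is the highest point.


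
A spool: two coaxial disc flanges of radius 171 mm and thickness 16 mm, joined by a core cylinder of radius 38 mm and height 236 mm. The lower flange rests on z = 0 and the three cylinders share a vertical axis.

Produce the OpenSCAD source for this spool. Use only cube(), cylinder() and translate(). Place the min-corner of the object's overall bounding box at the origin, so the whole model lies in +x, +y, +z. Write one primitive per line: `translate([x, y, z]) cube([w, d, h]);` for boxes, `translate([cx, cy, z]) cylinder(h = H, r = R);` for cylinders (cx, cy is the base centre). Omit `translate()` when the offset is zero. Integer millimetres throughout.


translate([171, 171, 0]) cylinder(h = 16, r = 171);
translate([171, 171, 16]) cylinder(h = 236, r = 38);
translate([171, 171, 252]) cylinder(h = 16, r = 171);


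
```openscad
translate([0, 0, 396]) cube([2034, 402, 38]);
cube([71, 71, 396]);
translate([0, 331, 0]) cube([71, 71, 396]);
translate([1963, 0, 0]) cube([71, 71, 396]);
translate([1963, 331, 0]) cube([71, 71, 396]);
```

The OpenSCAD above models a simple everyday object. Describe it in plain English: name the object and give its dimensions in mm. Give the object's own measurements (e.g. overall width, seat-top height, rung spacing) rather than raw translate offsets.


A bench: a 2034×402 mm seat slab, 38 mm thick, top at z = 434 mm, on four 71×71 mm square legs flush with the seat corners and standing on z = 0.


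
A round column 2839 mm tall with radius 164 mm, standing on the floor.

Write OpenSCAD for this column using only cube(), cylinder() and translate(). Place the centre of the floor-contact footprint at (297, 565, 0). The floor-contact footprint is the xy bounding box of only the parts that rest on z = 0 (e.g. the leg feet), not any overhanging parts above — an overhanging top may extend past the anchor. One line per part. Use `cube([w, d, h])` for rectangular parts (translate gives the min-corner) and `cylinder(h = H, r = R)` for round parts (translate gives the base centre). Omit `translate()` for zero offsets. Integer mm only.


translate([297, 565, 0]) cylinder(h = 2839, r = 164);


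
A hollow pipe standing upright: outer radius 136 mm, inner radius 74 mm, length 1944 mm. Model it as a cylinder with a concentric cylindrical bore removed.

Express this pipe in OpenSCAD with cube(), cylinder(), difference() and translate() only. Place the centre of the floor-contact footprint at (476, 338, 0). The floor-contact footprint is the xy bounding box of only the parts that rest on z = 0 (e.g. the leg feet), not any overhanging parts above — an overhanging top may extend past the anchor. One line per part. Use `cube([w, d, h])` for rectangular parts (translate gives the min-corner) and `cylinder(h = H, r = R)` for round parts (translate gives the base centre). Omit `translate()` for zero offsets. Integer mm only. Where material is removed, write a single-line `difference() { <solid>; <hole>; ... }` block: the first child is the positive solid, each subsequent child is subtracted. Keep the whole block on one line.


difference() { translate([476, 338, 0]) cylinder(h = 1944, r = 136); translate([476, 338, 0]) cylinder(h = 1944, r = 74); }


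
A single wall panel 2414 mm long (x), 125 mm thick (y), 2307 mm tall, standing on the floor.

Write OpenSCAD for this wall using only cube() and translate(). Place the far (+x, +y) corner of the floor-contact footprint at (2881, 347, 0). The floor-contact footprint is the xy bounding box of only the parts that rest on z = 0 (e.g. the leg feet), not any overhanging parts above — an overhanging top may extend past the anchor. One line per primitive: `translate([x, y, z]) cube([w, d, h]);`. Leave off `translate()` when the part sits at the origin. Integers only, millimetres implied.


translate([467, 222, 0]) cube([2414, 125, 2307]);


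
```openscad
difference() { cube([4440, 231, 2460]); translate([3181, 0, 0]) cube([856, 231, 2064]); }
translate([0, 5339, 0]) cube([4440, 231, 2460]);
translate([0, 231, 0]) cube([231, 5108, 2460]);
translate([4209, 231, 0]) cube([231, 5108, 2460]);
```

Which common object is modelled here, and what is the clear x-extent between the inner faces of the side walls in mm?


A single room. The interior width is 3978 mm.

Four walls enclosing a rectangle with a door in the front wall — a room. Outside width 4440 minus two 231 mm walls gives 3978 mm.


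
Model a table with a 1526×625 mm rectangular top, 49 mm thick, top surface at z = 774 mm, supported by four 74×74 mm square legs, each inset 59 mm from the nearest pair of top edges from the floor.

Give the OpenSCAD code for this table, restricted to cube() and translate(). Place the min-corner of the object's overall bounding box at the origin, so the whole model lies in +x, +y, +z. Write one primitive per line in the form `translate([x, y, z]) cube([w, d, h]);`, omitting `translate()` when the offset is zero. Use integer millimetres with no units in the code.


translate([0, 0, 725]) cube([1526, 625, 49]);
translate([59, 59, 0]) cube([74, 74, 725]);
translate([1393, 59, 0]) cube([74, 74, 725]);
translate([59, 492, 0]) cube([74, 74, 725]);
translate([1393, 492, 0]) cube([74, 74, 725]);


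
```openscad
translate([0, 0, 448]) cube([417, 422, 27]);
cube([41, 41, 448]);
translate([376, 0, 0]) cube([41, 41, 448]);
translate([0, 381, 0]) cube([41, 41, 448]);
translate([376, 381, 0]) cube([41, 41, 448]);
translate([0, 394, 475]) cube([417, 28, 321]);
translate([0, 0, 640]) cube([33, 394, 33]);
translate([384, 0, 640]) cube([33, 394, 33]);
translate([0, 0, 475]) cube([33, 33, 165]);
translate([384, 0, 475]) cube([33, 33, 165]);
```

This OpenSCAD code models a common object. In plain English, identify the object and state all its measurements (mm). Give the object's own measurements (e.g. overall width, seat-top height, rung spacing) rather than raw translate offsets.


A chair. The seat is a 417×422×27 mm slab with its top at z = 475 mm, on four 41×41 mm corner legs (flush with the seat edges, standing on z = 0). A flat backrest 28 mm thick, 321 mm tall, spans the full seat width and rises from the seat top along its +y edge, rear face flush with the rear of the seat. Two armrests of 33×33 mm section run along each side from the seat's front edge to the front of the backrest, top faces 198 mm above the seat top and outer faces flush with the seat's x-edges; a 33×33 mm post under the front of each armrest stands on the seat at the front corner.


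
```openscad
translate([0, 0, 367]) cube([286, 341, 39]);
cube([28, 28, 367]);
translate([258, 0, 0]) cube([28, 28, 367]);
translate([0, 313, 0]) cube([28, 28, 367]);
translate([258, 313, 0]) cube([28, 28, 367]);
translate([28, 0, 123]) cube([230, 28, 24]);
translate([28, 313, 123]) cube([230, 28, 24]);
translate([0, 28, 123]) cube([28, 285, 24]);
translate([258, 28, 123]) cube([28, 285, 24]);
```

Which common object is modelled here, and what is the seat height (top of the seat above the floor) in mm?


A stool. The seat height is 406 mm.

A 286×341×39 slab at z = 367 on four corner posts — a stool. The seat top is 367 + 39 = 406 mm.


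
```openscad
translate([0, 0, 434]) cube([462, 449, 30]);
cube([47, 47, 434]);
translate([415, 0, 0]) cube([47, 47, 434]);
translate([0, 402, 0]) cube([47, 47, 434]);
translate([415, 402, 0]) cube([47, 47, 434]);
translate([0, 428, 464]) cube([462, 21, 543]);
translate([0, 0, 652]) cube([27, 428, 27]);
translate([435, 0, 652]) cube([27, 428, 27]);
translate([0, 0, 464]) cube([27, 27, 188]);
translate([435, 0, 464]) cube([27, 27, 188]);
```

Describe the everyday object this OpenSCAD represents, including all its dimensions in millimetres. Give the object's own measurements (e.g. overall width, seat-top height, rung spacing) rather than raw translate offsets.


A chair. The seat is a 462×449×30 mm slab with its top at z = 464 mm, on four 47×47 mm corner legs (flush with the seat edges, standing on z = 0). A flat backrest 21 mm thick, 543 mm tall, spans the full seat width and rises from the seat top along its +y edge, rear face flush with the rear of the seat. Two armrests of 27×27 mm section run along each side from the seat's front edge to the front of the backrest, top faces 215 mm above the seat top and outer faces flush with the seat's x-edges; a 27×27 mm post under the front of each armrest stands on the seat at the front corner.


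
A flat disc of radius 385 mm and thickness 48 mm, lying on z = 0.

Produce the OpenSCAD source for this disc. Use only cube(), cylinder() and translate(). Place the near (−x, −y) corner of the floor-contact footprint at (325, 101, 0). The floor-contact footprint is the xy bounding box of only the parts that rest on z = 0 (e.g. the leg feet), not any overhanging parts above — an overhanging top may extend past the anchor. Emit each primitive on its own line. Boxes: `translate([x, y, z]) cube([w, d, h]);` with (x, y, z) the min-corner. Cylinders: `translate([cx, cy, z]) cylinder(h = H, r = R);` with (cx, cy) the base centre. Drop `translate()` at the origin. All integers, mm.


translate([710, 486, 0]) cylinder(h = 48, r = 385);


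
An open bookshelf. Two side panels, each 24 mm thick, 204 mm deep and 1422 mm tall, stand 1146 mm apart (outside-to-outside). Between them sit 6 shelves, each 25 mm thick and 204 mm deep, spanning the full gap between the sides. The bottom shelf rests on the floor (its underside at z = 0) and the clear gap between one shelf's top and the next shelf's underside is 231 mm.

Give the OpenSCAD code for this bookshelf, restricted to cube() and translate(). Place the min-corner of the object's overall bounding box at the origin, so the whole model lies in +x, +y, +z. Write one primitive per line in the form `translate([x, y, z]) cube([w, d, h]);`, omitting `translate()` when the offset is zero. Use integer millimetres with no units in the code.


cube([24, 204, 1422]);
translate([1122, 0, 0]) cube([24, 204, 1422]);
translate([24, 0, 0]) cube([1098, 204, 25]);
translate([24, 0, 256]) cube([1098, 204, 25]);
translate([24, 0, 512]) cube([1098, 204, 25]);
translate([24, 0, 768]) cube([1098, 204, 25]);
translate([24, 0, 1024]) cube([1098, 204, 25]);
translate([24, 0, 1280]) cube([1098, 204, 25]);


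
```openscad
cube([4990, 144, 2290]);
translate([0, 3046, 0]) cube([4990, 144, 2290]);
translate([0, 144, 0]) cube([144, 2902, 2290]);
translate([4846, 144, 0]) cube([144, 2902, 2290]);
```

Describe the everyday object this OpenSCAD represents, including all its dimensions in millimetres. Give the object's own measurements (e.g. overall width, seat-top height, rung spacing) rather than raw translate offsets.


The wall frame of a small rectangular building: four walls, each 2290 mm tall and 144 mm thick, enclosing a footprint 4990 mm (x) by 3190 mm (y) outside-to-outside, with no floor or roof. The front and back walls (the −y and +y sides) span the full width; the two side walls fit between them.


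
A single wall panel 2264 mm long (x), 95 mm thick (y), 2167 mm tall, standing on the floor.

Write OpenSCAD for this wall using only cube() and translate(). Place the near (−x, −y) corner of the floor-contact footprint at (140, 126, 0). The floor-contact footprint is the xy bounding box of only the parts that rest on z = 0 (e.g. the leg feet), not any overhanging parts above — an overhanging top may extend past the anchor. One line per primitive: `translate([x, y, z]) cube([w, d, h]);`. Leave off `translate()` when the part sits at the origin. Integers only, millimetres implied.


translate([140, 126, 0]) cube([2264, 95, 2167]);


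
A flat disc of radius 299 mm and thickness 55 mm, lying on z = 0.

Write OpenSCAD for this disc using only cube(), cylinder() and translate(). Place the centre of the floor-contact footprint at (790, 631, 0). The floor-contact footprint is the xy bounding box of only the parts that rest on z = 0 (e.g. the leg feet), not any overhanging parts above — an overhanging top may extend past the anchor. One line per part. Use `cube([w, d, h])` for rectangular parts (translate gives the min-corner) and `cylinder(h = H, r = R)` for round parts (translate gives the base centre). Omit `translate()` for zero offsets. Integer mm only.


translate([790, 631, 0]) cylinder(h = 55, r = 299);


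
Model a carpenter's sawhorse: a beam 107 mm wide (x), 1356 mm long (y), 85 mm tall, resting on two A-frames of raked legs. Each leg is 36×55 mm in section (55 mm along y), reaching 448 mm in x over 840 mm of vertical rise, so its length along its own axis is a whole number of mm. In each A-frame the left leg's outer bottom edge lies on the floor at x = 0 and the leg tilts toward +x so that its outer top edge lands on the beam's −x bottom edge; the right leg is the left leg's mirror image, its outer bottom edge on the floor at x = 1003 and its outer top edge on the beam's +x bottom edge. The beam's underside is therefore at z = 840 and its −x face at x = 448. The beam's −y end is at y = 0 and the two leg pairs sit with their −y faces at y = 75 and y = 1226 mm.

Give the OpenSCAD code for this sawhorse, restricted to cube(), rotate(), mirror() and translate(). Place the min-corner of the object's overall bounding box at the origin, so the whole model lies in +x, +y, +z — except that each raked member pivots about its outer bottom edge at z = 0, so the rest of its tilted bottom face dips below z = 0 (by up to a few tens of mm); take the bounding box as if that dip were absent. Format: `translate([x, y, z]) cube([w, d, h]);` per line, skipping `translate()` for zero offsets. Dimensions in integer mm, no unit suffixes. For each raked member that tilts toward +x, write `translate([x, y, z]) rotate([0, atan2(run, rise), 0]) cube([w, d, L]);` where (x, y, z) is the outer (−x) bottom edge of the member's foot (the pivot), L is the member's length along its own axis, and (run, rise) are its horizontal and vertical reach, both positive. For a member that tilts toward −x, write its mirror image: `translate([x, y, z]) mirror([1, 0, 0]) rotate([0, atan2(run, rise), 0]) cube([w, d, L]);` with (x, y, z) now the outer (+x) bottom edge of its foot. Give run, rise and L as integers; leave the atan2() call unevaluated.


translate([448, 0, 840]) cube([107, 1356, 85]);
translate([0, 75, 0]) rotate([0, atan2(448, 840), 0]) cube([36, 55, 952]);
translate([1003, 75, 0]) mirror([1, 0, 0]) rotate([0, atan2(448, 840), 0]) cube([36, 55, 952]);
translate([0, 1226, 0]) rotate([0, atan2(448, 840), 0]) cube([36, 55, 952]);
translate([1003, 1226, 0]) mirror([1, 0, 0]) rotate([0, atan2(448, 840), 0]) cube([36, 55, 952]);


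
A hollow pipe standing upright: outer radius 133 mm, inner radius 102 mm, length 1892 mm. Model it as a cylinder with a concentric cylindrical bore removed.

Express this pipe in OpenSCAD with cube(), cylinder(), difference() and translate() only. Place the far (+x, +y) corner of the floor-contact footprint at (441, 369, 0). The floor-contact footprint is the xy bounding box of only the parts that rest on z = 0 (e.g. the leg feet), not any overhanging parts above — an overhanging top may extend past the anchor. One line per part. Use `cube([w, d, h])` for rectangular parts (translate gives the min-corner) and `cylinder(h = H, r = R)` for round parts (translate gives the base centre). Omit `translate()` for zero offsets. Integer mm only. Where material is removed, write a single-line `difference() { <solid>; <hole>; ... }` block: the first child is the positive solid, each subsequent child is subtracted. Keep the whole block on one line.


difference() { translate([308, 236, 0]) cylinder(h = 1892, r = 133); translate([308, 236, 0]) cylinder(h = 1892, r = 102); }


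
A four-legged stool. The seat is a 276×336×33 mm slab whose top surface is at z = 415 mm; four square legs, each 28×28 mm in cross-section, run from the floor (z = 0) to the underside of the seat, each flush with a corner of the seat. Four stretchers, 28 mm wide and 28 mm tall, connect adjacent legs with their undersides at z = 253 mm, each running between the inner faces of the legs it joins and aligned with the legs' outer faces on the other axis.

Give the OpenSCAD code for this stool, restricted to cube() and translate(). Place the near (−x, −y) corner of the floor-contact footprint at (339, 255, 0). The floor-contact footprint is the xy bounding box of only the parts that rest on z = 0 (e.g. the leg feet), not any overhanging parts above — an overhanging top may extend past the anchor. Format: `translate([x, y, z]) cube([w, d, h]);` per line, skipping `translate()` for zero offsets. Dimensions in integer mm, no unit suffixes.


translate([339, 255, 382]) cube([276, 336, 33]);
translate([339, 255, 0]) cube([28, 28, 382]);
translate([587, 255, 0]) cube([28, 28, 382]);
translate([339, 563, 0]) cube([28, 28, 382]);
translate([587, 563, 0]) cube([28, 28, 382]);
translate([367, 255, 253]) cube([220, 28, 28]);
translate([367, 563, 253]) cube([220, 28, 28]);
translate([339, 283, 253]) cube([28, 280, 28]);
translate([587, 283, 253]) cube([28, 280, 28]);


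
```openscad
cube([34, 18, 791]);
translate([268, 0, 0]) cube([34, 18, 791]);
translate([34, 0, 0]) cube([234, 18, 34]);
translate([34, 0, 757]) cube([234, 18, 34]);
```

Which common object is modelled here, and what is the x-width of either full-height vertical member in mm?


A picture frame. The border width is 34 mm.

Four thin pieces enclosing a rectangular opening — a picture frame. The two full-height stiles are 791 mm tall; the top rail sits at z = 757 and is 34 mm tall, so the border above the opening is 791 − 757 = 34 mm, matching the stile x-width.


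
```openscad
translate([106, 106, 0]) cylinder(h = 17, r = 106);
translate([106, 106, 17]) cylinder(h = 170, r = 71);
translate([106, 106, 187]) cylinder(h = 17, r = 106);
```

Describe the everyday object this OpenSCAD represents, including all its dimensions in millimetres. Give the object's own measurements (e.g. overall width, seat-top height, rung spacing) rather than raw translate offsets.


A spool: two coaxial disc flanges of radius 106 mm and thickness 17 mm, joined by a core cylinder of radius 71 mm and height 170 mm. The lower flange rests on z = 0 and the three cylinders share a vertical axis.


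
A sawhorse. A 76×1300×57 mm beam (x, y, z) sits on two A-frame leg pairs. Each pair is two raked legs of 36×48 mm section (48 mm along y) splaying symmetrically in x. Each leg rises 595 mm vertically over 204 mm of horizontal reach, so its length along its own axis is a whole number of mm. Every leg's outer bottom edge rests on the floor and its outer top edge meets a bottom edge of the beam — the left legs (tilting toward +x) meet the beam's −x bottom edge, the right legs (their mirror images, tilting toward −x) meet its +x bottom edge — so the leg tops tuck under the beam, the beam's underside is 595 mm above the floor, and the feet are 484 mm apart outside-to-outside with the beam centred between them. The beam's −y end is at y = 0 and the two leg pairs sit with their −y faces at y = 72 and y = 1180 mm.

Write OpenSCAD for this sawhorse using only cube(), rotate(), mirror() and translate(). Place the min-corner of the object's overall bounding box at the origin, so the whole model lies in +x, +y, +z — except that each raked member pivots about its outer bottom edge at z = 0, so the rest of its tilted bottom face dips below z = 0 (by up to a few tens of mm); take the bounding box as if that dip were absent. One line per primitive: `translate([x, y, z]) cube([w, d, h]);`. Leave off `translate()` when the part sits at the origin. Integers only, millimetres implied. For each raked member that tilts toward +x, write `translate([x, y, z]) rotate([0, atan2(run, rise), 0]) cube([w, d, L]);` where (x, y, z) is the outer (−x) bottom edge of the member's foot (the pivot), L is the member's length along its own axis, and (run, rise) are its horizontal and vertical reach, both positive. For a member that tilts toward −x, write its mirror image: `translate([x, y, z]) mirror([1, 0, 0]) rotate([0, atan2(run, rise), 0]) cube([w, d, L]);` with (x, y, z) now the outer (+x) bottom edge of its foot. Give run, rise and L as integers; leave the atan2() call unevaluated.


translate([204, 0, 595]) cube([76, 1300, 57]);
translate([0, 72, 0]) rotate([0, atan2(204, 595), 0]) cube([36, 48, 629]);
translate([484, 72, 0]) mirror([1, 0, 0]) rotate([0, atan2(204, 595), 0]) cube([36, 48, 629]);
translate([0, 1180, 0]) rotate([0, atan2(204, 595), 0]) cube([36, 48, 629]);
translate([484, 1180, 0]) mirror([1, 0, 0]) rotate([0, atan2(204, 595), 0]) cube([36, 48, 629]);


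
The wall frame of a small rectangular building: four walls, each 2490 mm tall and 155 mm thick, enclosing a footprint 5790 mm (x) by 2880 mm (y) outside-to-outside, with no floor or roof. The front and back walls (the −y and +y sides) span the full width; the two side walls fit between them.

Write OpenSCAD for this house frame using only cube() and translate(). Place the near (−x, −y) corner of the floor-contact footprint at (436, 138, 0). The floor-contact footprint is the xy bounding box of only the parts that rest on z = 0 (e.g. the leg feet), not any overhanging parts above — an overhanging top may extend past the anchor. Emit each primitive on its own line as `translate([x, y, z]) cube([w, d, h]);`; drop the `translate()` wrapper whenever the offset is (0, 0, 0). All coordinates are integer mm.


translate([436, 138, 0]) cube([5790, 155, 2490]);
translate([436, 2863, 0]) cube([5790, 155, 2490]);
translate([436, 293, 0]) cube([155, 2570, 2490]);
translate([6071, 293, 0]) cube([155, 2570, 2490]);


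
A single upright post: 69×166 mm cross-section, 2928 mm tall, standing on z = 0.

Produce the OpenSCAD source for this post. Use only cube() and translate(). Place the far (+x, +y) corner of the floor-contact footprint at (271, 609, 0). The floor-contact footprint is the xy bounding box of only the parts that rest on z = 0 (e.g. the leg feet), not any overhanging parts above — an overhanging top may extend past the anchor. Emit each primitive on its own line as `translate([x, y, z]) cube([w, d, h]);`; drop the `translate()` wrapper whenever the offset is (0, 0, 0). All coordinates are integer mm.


translate([202, 443, 0]) cube([69, 166, 2928]);


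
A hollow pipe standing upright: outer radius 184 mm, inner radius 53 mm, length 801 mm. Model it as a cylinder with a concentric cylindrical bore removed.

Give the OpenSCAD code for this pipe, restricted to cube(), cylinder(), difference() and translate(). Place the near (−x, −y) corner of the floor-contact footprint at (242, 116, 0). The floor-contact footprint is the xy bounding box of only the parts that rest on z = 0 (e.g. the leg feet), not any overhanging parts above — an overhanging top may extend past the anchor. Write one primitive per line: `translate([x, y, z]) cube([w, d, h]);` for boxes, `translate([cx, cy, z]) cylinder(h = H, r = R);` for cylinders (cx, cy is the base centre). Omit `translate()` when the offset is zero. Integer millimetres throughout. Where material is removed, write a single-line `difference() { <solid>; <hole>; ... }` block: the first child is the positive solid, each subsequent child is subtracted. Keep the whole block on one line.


difference() { translate([426, 300, 0]) cylinder(h = 801, r = 184); translate([426, 300, 0]) cylinder(h = 801, r = 53); }


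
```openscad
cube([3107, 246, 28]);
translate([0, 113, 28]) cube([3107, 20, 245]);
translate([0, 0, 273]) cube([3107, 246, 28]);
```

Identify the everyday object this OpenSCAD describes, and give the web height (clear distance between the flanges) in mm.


An I-beam. The web height is 245 mm.

Two wide flanges with a thin centred web — an I-beam. Overall 301 mm minus two 28 mm flanges gives a web of 301 − 2·28 = 245 mm.


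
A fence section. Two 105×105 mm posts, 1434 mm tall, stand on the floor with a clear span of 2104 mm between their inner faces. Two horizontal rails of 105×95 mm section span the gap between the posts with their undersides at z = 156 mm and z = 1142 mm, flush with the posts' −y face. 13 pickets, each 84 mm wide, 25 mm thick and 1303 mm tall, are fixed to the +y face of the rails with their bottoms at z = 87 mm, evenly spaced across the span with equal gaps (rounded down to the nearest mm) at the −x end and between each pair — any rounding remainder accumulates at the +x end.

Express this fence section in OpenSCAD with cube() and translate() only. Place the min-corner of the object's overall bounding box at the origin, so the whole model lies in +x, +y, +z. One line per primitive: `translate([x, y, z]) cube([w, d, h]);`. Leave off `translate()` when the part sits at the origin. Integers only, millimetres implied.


cube([105, 105, 1434]);
translate([2209, 0, 0]) cube([105, 105, 1434]);
translate([105, 0, 156]) cube([2104, 105, 95]);
translate([105, 0, 1142]) cube([2104, 105, 95]);
translate([177, 105, 87]) cube([84, 25, 1303]);
translate([333, 105, 87]) cube([84, 25, 1303]);
translate([489, 105, 87]) cube([84, 25, 1303]);
translate([645, 105, 87]) cube([84, 25, 1303]);
translate([801, 105, 87]) cube([84, 25, 1303]);
translate([957, 105, 87]) cube([84, 25, 1303]);
translate([1113, 105, 87]) cube([84, 25, 1303]);
translate([1269, 105, 87]) cube([84, 25, 1303]);
translate([1425, 105, 87]) cube([84, 25, 1303]);
translate([1581, 105, 87]) cube([84, 25, 1303]);
translate([1737, 105, 87]) cube([84, 25, 1303]);
translate([1893, 105, 87]) cube([84, 25, 1303]);
translate([2049, 105, 87]) cube([84, 25, 1303]);


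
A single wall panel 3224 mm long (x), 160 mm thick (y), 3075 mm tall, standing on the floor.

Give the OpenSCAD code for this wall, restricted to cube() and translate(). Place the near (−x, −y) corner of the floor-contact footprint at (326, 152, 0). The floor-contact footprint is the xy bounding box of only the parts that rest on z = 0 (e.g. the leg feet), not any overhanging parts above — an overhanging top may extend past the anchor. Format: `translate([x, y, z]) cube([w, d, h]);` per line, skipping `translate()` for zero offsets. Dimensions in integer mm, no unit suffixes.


translate([326, 152, 0]) cube([3224, 160, 3075]);


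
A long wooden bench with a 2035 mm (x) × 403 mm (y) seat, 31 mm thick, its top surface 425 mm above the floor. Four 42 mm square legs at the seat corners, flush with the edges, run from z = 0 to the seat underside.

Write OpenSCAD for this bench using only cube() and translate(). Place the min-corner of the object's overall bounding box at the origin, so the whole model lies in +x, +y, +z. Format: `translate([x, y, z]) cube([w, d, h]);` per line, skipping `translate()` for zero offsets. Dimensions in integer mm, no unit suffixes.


translate([0, 0, 394]) cube([2035, 403, 31]);
cube([42, 42, 394]);
translate([0, 361, 0]) cube([42, 42, 394]);
translate([1993, 0, 0]) cube([42, 42, 394]);
translate([1993, 361, 0]) cube([42, 42, 394]);


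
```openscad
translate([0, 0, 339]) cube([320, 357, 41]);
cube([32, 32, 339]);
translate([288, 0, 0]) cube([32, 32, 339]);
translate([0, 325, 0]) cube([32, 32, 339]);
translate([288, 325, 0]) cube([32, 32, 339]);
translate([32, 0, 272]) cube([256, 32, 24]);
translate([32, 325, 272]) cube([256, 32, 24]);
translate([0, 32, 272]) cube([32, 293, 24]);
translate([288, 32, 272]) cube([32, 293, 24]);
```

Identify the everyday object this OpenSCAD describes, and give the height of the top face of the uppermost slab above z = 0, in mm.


A stool. The seat height is 380 mm.

A 320×357×41 slab at z = 339 on four corner posts — a stool. The seat top is 339 + 41 = 380 mm.


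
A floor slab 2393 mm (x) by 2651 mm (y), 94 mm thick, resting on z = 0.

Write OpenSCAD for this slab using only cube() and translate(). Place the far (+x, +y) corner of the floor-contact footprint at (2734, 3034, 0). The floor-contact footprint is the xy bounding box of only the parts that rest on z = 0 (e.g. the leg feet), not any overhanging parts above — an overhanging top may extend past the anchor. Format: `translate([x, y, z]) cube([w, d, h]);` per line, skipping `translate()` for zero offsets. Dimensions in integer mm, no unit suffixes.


translate([341, 383, 0]) cube([2393, 2651, 94]);


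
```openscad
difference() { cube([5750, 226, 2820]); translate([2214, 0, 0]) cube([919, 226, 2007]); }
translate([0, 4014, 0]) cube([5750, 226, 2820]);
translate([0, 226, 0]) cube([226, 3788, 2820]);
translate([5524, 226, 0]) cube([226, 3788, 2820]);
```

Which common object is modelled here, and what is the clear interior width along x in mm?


A single room. The interior width is 5298 mm.

Four walls enclosing a rectangle with a door in the front wall — a room. Outside width 5750 minus two 226 mm walls gives 5298 mm.


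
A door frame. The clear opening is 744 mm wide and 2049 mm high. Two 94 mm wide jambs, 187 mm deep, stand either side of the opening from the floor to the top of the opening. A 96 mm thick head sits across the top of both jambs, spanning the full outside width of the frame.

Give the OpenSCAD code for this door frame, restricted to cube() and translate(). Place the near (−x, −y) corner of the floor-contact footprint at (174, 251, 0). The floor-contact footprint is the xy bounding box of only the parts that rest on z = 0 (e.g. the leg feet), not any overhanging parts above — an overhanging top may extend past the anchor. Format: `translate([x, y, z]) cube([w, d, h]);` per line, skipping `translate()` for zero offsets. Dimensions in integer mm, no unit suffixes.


translate([174, 251, 0]) cube([94, 187, 2049]);
translate([1012, 251, 0]) cube([94, 187, 2049]);
translate([174, 251, 2049]) cube([932, 187, 96]);


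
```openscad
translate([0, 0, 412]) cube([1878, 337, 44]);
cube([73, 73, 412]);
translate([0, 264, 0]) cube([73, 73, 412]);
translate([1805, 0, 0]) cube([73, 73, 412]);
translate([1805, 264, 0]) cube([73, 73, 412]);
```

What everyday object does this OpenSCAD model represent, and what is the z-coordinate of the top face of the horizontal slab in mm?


A bench. The seat-top height is 456 mm.

A long slab on four corner posts — a bench. The slab sits at z = 412 with thickness 44, so the top is 412 + 44 = 456 mm.


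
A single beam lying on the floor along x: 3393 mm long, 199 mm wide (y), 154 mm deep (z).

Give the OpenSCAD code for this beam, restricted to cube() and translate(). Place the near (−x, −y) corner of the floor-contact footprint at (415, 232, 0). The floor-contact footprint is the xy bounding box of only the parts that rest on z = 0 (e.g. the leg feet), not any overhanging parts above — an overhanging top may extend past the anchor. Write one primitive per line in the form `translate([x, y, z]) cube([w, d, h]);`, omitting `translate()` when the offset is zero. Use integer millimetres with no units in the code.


translate([415, 232, 0]) cube([3393, 199, 154]);


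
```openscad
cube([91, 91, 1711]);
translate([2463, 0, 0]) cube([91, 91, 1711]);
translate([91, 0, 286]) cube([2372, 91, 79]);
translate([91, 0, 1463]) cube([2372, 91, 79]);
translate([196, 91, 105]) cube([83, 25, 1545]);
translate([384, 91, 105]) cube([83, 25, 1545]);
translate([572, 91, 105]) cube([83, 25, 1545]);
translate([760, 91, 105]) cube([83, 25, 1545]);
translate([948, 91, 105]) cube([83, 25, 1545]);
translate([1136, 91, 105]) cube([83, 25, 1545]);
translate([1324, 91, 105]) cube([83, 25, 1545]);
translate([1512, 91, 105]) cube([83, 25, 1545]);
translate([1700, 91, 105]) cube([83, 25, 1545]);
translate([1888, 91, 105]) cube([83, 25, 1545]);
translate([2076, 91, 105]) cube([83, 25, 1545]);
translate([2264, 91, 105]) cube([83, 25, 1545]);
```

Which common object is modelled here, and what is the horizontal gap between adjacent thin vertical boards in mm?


A fence section. The picket gap is 105 mm.

Two posts, two rails, 12 pickets — a fence section. Span 2372 mm holds 12 pickets of 83 mm with 13 equal gaps: ⌊(2372 − 12·83) / 13⌋ = 105 mm.


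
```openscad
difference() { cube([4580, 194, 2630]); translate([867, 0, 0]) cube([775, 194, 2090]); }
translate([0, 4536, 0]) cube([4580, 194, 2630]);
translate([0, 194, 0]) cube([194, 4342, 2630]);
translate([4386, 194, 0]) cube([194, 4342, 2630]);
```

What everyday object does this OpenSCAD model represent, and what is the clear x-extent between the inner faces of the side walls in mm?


A single room. The interior width is 4192 mm.

Four walls enclosing a rectangle with a door in the front wall — a room. Outside width 4580 minus two 194 mm walls gives 4192 mm.


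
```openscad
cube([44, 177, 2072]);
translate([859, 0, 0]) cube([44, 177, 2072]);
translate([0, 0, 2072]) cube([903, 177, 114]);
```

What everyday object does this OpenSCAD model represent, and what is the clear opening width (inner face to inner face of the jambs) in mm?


A door frame. The clear opening width is 815 mm.

Two 2072 mm tall posts with a header on top — a door frame. The left jamb is 44 mm wide at x = 0; the right jamb starts at x = 859. The clear opening is 859 − 44 = 815 mm.


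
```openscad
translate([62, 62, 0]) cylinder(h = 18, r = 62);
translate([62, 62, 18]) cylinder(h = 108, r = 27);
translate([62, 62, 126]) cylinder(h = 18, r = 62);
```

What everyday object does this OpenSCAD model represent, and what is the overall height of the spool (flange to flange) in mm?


A spool. The overall height is 144 mm.

Three coaxial cylinders, large–small–large — a spool. Two 18 mm flanges and a 108 mm core give 18 + 108 + 18 = 144 mm.
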